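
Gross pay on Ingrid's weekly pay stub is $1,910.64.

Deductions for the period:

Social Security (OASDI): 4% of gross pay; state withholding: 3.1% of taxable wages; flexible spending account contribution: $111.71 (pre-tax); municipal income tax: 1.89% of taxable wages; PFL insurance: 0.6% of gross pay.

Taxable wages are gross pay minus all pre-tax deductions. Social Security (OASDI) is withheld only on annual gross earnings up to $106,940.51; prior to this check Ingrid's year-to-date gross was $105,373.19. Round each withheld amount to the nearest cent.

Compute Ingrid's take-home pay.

Flexible spending account contribution: $111.71
Taxable wages = $1,910.64 − $111.71 = $1,798.93
Municipal income tax: $1,798.93 × 0.0189 = $34.00
State withholding: $1,798.93 × 0.031 = $55.77
Social Security (OASDI): only $106,940.51 − $105,373.19 = $1,567.32 of this check is subject → $1,567.32 × 0.04 = $62.69
PFL insurance: $1,910.64 × 0.006 = $11.46
Total deductions = $111.71 + $34.00 + $55.77 + $62.69 + $11.46 = $275.63
Net pay = $1,910.64 − $275.63 = $1,635.01

$1,635.01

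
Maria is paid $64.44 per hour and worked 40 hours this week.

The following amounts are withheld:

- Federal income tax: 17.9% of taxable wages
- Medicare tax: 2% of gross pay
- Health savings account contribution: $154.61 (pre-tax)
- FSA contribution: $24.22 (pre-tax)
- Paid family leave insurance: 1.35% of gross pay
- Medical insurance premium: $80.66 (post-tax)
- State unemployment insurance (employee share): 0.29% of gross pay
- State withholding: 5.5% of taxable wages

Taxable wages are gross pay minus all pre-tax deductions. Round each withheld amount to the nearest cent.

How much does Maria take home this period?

Gross pay: 40 × $64.44 = $2577.60
FSA contribution: $24.22
Health savings account contribution: $154.61
Pre-tax total = $24.22 + $154.61 = $178.83
Taxable wages = $2577.60 − $178.83 = $2398.77
State withholding: $2398.77 × 0.055 = $131.93
Federal income tax: $2398.77 × 0.179 = $429.38
Medicare tax: $2577.60 × 0.02 = $51.55
State unemployment insurance (employee share): $2577.60 × 0.0029 = $7.48
Paid family leave insurance: $2577.60 × 0.0135 = $34.80
Medical insurance premium: $80.66
Total deductions = $24.22 + $154.61 + $131.93 + $429.38 + $51.55 + $7.48 + $34.80 + $80.66 = $914.63
Net pay = $2577.60 − $914.63 = $1662.97

$1662.97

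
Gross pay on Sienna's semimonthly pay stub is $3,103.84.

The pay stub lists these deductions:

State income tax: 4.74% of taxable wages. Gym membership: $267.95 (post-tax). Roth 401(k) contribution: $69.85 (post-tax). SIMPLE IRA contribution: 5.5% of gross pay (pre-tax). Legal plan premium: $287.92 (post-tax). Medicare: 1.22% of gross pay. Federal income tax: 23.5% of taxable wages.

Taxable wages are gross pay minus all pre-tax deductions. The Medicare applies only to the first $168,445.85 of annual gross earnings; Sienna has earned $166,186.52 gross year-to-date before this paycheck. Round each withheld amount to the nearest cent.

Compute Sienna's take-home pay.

$1,451.53

SIMPLE IRA contribution: $3,103.84 × 0.055 = $170.71
Taxable wages = $3,103.84 − $170.71 = $2,933.13
State income tax: $2,933.13 × 0.0474 = $139.03
Federal income tax: $2,933.13 × 0.235 = $689.29
Medicare: only $168,445.85 − $166,186.52 = $2,259.33 of this check is subject → $2,259.33 × 0.0122 = $27.56
Gym membership: $267.95
Roth 401(k) contribution: $69.85
Legal plan premium: $287.92
Total deductions = $170.71 + $139.03 + $689.29 + $27.56 + $267.95 + $69.85 + $287.92 = $1,652.31
Net pay = $3,103.84 − $1,652.31 = $1,451.53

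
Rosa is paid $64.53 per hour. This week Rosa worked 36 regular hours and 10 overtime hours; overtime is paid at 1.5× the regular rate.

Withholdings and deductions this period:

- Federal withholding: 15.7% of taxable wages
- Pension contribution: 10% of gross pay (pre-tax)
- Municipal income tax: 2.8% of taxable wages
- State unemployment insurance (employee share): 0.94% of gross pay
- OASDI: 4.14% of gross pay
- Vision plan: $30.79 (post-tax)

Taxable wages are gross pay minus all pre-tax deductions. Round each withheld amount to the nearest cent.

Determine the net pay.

Regular pay: 36 × $64.53 = $2323.08
Overtime pay: 10 × $64.53 × 1.5 = $967.95
Gross pay = $2323.08 + $967.95 = $3291.03
Pension contribution: $3291.03 × 0.1 = $329.10
Taxable wages = $3291.03 − $329.10 = $2961.93
Municipal income tax: $2961.93 × 0.028 = $82.93
Federal withholding: $2961.93 × 0.157 = $465.02
OASDI: $3291.03 × 0.0414 = $136.25
State unemployment insurance (employee share): $3291.03 × 0.0094 = $30.94
Vision plan: $30.79
Total deductions = $329.10 + $82.93 + $465.02 + $136.25 + $30.94 + $30.79 = $1075.03
Net pay = $3291.03 − $1075.03 = $2216.00

$2216.00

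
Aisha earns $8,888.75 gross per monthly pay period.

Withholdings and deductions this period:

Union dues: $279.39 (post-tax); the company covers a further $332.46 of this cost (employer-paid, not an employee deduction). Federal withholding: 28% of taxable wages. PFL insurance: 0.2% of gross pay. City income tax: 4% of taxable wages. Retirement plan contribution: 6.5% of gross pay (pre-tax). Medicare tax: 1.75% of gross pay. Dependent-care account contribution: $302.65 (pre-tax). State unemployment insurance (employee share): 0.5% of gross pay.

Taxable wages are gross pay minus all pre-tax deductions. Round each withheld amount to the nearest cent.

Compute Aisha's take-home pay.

$4,948.51

Dependent-care account contribution: $302.65
Retirement plan contribution: $8,888.75 × 0.065 = $577.77
Pre-tax total = $302.65 + $577.77 = $880.42
Taxable wages = $8,888.75 − $880.42 = $8,008.33
City income tax: $8,008.33 × 0.04 = $320.33
Federal withholding: $8,008.33 × 0.28 = $2,242.33
State unemployment insurance (employee share): $8,888.75 × 0.005 = $44.44
PFL insurance: $8,888.75 × 0.002 = $17.78
Medicare tax: $8,888.75 × 0.0175 = $155.55
Union dues: $279.39
(Employer's $332.46 toward union dues is not withheld from the employee.)
Total deductions = $302.65 + $577.77 + $320.33 + $2,242.33 + $44.44 + $17.78 + $155.55 + $279.39 = $3,940.24
Net pay = $8,888.75 − $3,940.24 = $4,948.51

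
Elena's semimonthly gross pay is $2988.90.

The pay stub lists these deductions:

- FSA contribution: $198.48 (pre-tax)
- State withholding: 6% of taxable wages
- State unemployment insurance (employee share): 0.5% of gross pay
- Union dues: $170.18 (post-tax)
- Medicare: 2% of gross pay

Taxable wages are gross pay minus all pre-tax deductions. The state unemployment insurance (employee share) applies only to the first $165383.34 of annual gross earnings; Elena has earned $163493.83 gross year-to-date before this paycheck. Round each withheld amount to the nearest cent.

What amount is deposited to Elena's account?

FSA contribution: $198.48
Taxable wages = $2988.90 − $198.48 = $2790.42
State withholding: $2790.42 × 0.06 = $167.43
Medicare: $2988.90 × 0.02 = $59.78
State unemployment insurance (employee share): only $165383.34 − $163493.83 = $1889.51 of this check is subject → $1889.51 × 0.005 = $9.45
Union dues: $170.18
Total deductions = $198.48 + $167.43 + $59.78 + $9.45 + $170.18 = $605.32
Net pay = $2988.90 − $605.32 = $2383.58

$2383.58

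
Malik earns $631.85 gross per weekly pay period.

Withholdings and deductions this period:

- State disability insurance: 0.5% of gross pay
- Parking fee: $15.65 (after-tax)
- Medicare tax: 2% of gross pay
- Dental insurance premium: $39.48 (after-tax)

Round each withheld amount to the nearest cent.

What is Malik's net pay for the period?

$560.92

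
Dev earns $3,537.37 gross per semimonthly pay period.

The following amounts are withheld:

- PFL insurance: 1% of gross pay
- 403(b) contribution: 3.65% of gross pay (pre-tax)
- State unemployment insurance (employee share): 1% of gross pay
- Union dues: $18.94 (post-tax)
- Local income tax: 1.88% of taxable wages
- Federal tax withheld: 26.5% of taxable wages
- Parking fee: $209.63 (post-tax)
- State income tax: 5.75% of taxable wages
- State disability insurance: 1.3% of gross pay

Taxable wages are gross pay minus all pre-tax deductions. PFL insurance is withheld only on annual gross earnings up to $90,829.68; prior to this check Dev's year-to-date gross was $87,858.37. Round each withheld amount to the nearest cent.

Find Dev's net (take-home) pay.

$1,905.38

403(b) contribution: $3,537.37 × 0.0365 = $129.11
Taxable wages = $3,537.37 − $129.11 = $3,408.26
Federal tax withheld: $3,408.26 × 0.265 = $903.19
State income tax: $3,408.26 × 0.0575 = $195.97
Local income tax: $3,408.26 × 0.0188 = $64.08
State unemployment insurance (employee share): $3,537.37 × 0.01 = $35.37
PFL insurance: only $90,829.68 − $87,858.37 = $2,971.31 of this check is subject → $2,971.31 × 0.01 = $29.71
State disability insurance: $3,537.37 × 0.013 = $45.99
Union dues: $18.94
Parking fee: $209.63
Total deductions = $129.11 + $903.19 + $195.97 + $64.08 + $35.37 + $29.71 + $45.99 + $18.94 + $209.63 = $1,631.99
Net pay = $3,537.37 − $1,631.99 = $1,905.38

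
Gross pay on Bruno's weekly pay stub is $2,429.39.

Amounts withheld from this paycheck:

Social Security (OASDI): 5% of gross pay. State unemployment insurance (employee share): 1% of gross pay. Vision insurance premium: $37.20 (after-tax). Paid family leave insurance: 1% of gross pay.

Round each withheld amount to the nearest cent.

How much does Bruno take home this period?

State unemployment insurance (employee share): $2,429.39 × 0.01 = $24.29
Paid family leave insurance: $2,429.39 × 0.01 = $24.29
Social Security (OASDI): $2,429.39 × 0.05 = $121.47
Vision insurance premium: $37.20
Total deductions = $24.29 + $24.29 + $121.47 + $37.20 = $207.25
Net pay = $2,429.39 − $207.25 = $2,222.14

$2,222.14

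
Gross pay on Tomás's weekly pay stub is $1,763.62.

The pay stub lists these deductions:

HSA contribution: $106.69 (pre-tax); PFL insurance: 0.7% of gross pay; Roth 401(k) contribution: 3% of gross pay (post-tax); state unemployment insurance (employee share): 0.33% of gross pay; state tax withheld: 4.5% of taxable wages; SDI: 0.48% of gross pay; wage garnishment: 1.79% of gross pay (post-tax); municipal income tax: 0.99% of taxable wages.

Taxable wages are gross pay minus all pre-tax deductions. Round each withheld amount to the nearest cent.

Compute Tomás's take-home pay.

HSA contribution: $106.69
Taxable wages = $1,763.62 − $106.69 = $1,656.93
Municipal income tax: $1,656.93 × 0.0099 = $16.40
State tax withheld: $1,656.93 × 0.045 = $74.56
SDI: $1,763.62 × 0.0048 = $8.47
State unemployment insurance (employee share): $1,763.62 × 0.0033 = $5.82
PFL insurance: $1,763.62 × 0.007 = $12.35
Wage garnishment: $1,763.62 × 0.0179 = $31.57
Roth 401(k) contribution: $1,763.62 × 0.03 = $52.91
Total deductions = $106.69 + $16.40 + $74.56 + $8.47 + $5.82 + $12.35 + $31.57 + $52.91 = $308.77
Net pay = $1,763.62 − $308.77 = $1,454.85

$1,454.85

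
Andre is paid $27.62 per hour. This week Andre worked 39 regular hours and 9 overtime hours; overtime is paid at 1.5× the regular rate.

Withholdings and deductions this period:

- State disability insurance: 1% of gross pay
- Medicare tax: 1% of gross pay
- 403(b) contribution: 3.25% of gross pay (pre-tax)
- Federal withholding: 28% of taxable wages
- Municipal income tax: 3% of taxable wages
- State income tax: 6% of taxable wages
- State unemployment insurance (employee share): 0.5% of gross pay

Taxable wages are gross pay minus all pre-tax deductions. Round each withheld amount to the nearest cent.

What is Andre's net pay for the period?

Regular pay: 39 × $27.62 = $1,077.18
Overtime pay: 9 × $27.62 × 1.5 = $372.87
Gross pay = $1,077.18 + $372.87 = $1,450.05
403(b) contribution: $1,450.05 × 0.0325 = $47.13
Taxable wages = $1,450.05 − $47.13 = $1,402.92
State income tax: $1,402.92 × 0.06 = $84.18
Federal withholding: $1,402.92 × 0.28 = $392.82
Municipal income tax: $1,402.92 × 0.03 = $42.09
State unemployment insurance (employee share): $1,450.05 × 0.005 = $7.25
Medicare tax: $1,450.05 × 0.01 = $14.50
State disability insurance: $1,450.05 × 0.01 = $14.50
Total deductions = $47.13 + $84.18 + $392.82 + $42.09 + $7.25 + $14.50 + $14.50 = $602.47
Net pay = $1,450.05 − $602.47 = $847.58

$847.58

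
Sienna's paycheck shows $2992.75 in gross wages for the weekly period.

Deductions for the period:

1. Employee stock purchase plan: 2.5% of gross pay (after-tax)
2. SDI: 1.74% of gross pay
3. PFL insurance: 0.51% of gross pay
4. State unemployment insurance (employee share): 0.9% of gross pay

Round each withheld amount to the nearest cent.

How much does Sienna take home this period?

$2823.67

SDI: $2992.75 × 0.0174 = $52.07
PFL insurance: $2992.75 × 0.0051 = $15.26
State unemployment insurance (employee share): $2992.75 × 0.009 = $26.93
Employee stock purchase plan: $2992.75 × 0.025 = $74.82
Total deductions = $52.07 + $15.26 + $26.93 + $74.82 = $169.08
Net pay = $2992.75 − $169.08 = $2823.67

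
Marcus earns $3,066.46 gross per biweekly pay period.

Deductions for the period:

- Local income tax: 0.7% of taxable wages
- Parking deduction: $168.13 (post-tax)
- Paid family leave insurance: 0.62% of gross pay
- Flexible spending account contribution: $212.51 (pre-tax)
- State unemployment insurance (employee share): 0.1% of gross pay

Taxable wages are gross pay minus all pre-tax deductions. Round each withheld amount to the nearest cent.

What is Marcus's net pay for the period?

Flexible spending account contribution: $212.51
Taxable wages = $3,066.46 − $212.51 = $2,853.95
Local income tax: $2,853.95 × 0.007 = $19.98
State unemployment insurance (employee share): $3,066.46 × 0.001 = $3.07
Paid family leave insurance: $3,066.46 × 0.0062 = $19.01
Parking deduction: $168.13
Total deductions = $212.51 + $19.98 + $3.07 + $19.01 + $168.13 = $422.70
Net pay = $3,066.46 − $422.70 = $2,643.76

$2,643.76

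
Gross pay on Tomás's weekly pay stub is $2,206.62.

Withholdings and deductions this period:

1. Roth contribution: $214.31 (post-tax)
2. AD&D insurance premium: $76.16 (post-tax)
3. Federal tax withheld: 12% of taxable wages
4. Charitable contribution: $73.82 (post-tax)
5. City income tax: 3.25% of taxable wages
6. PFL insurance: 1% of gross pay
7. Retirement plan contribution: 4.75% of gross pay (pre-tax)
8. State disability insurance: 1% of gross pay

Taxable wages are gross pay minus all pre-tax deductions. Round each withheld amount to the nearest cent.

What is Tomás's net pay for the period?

$1,372.85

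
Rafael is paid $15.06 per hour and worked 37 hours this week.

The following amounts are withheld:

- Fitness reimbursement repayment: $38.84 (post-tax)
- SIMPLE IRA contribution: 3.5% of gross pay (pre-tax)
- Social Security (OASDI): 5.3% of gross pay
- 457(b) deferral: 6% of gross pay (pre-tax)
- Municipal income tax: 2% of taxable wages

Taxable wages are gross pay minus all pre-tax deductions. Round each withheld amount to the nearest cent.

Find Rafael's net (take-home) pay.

$425.83

Gross pay: 37 × $15.06 = $557.22
SIMPLE IRA contribution: $557.22 × 0.035 = $19.50
457(b) deferral: $557.22 × 0.06 = $33.43
Pre-tax total = $19.50 + $33.43 = $52.93
Taxable wages = $557.22 − $52.93 = $504.29
Municipal income tax: $504.29 × 0.02 = $10.09
Social Security (OASDI): $557.22 × 0.053 = $29.53
Fitness reimbursement repayment: $38.84
Total deductions = $19.50 + $33.43 + $10.09 + $29.53 + $38.84 = $131.39
Net pay = $557.22 − $131.39 = $425.83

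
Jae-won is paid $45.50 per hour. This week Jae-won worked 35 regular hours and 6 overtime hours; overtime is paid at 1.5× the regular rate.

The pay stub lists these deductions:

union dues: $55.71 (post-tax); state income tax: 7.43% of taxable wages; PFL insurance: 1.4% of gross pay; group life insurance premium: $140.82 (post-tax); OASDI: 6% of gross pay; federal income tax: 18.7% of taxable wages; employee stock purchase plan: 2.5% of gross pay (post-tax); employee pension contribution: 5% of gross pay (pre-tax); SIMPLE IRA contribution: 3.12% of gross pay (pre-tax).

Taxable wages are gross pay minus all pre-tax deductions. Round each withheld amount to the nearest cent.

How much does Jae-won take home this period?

Regular pay: 35 × $45.50 = $1592.50
Overtime pay: 6 × $45.50 × 1.5 = $409.50
Gross pay = $1592.50 + $409.50 = $2002.00
SIMPLE IRA contribution: $2002.00 × 0.0312 = $62.46
Employee pension contribution: $2002.00 × 0.05 = $100.10
Pre-tax total = $62.46 + $100.10 = $162.56
Taxable wages = $2002.00 − $162.56 = $1839.44
Federal income tax: $1839.44 × 0.187 = $343.98
State income tax: $1839.44 × 0.0743 = $136.67
PFL insurance: $2002.00 × 0.014 = $28.03
OASDI: $2002.00 × 0.06 = $120.12
Employee stock purchase plan: $2002.00 × 0.025 = $50.05
Union dues: $55.71
Group life insurance premium: $140.82
Total deductions = $62.46 + $100.10 + $343.98 + $136.67 + $28.03 + $120.12 + $50.05 + $55.71 + $140.82 = $1037.94
Net pay = $2002.00 − $1037.94 = $964.06

$964.06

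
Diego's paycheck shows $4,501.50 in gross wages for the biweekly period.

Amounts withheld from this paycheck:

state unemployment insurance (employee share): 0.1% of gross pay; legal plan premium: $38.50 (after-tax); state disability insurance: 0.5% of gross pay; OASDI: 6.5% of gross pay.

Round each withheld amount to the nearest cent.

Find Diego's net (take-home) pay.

$4,143.39

OASDI: $4,501.50 × 0.065 = $292.60
State disability insurance: $4,501.50 × 0.005 = $22.51
State unemployment insurance (employee share): $4,501.50 × 0.001 = $4.50
Legal plan premium: $38.50
Total deductions = $292.60 + $22.51 + $4.50 + $38.50 = $358.11
Net pay = $4,501.50 − $358.11 = $4,143.39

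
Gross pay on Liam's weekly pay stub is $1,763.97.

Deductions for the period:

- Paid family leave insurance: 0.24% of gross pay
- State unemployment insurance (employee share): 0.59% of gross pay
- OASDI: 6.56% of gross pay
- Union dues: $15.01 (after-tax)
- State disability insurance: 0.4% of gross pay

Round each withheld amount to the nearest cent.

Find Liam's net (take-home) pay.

$1,611.54

State disability insurance: $1,763.97 × 0.004 = $7.06
OASDI: $1,763.97 × 0.0656 = $115.72
State unemployment insurance (employee share): $1,763.97 × 0.0059 = $10.41
Paid family leave insurance: $1,763.97 × 0.0024 = $4.23
Union dues: $15.01
Total deductions = $7.06 + $115.72 + $10.41 + $4.23 + $15.01 = $152.43
Net pay = $1,763.97 − $152.43 = $1,611.54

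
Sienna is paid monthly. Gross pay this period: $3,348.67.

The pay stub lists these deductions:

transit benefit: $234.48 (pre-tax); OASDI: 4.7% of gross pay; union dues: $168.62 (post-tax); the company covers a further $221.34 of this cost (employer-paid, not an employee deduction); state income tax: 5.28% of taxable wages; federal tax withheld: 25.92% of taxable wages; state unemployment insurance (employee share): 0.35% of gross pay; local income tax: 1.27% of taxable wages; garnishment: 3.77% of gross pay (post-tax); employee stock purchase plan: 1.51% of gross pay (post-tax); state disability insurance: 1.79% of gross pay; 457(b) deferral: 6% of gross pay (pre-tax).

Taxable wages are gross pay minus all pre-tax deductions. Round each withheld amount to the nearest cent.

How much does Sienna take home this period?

$1,392.86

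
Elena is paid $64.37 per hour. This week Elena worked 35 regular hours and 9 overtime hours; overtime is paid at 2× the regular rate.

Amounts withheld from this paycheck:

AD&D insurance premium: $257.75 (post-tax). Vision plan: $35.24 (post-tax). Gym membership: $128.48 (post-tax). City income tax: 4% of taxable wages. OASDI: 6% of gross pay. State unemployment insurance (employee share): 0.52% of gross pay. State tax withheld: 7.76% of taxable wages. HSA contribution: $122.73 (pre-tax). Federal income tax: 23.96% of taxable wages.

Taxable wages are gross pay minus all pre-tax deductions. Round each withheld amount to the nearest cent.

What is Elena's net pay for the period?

$1,470.17

Regular pay: 35 × $64.37 = $2,252.95
Overtime pay: 9 × $64.37 × 2 = $1,158.66
Gross pay = $2,252.95 + $1,158.66 = $3,411.61
HSA contribution: $122.73
Taxable wages = $3,411.61 − $122.73 = $3,288.88
State tax withheld: $3,288.88 × 0.0776 = $255.22
Federal income tax: $3,288.88 × 0.2396 = $788.02
City income tax: $3,288.88 × 0.04 = $131.56
State unemployment insurance (employee share): $3,411.61 × 0.0052 = $17.74
OASDI: $3,411.61 × 0.06 = $204.70
Gym membership: $128.48
AD&D insurance premium: $257.75
Vision plan: $35.24
Total deductions = $122.73 + $255.22 + $788.02 + $131.56 + $17.74 + $204.70 + $128.48 + $257.75 + $35.24 = $1,941.44
Net pay = $3,411.61 − $1,941.44 = $1,470.17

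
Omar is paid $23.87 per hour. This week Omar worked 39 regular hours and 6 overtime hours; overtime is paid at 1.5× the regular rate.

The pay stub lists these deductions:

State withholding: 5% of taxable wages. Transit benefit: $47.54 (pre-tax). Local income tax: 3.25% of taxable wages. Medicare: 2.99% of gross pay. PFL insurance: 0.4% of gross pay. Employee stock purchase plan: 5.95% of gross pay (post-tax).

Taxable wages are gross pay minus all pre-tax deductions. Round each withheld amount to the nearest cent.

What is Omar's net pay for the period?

$900.61

Regular pay: 39 × $23.87 = $930.93
Overtime pay: 6 × $23.87 × 1.5 = $214.83
Gross pay = $930.93 + $214.83 = $1,145.76
Transit benefit: $47.54
Taxable wages = $1,145.76 − $47.54 = $1,098.22
Local income tax: $1,098.22 × 0.0325 = $35.69
State withholding: $1,098.22 × 0.05 = $54.91
Medicare: $1,145.76 × 0.0299 = $34.26
PFL insurance: $1,145.76 × 0.004 = $4.58
Employee stock purchase plan: $1,145.76 × 0.0595 = $68.17
Total deductions = $47.54 + $35.69 + $54.91 + $34.26 + $4.58 + $68.17 = $245.15
Net pay = $1,145.76 − $245.15 = $900.61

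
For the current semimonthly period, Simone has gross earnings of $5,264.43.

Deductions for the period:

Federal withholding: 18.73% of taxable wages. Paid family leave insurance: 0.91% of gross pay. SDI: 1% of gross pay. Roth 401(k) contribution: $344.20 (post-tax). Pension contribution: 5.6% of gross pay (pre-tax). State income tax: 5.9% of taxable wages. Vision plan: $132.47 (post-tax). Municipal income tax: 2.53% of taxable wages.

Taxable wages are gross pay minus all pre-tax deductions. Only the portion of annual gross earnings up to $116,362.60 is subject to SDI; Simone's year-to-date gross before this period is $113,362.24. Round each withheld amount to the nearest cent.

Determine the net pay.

$3,065.29

Pension contribution: $5,264.43 × 0.056 = $294.81
Taxable wages = $5,264.43 − $294.81 = $4,969.62
State income tax: $4,969.62 × 0.059 = $293.21
Municipal income tax: $4,969.62 × 0.0253 = $125.73
Federal withholding: $4,969.62 × 0.1873 = $930.81
SDI: only $116,362.60 − $113,362.24 = $3,000.36 of this check is subject → $3,000.36 × 0.01 = $30.00
Paid family leave insurance: $5,264.43 × 0.0091 = $47.91
Roth 401(k) contribution: $344.20
Vision plan: $132.47
Total deductions = $294.81 + $293.21 + $125.73 + $930.81 + $30.00 + $47.91 + $344.20 + $132.47 = $2,199.14
Net pay = $5,264.43 − $2,199.14 = $3,065.29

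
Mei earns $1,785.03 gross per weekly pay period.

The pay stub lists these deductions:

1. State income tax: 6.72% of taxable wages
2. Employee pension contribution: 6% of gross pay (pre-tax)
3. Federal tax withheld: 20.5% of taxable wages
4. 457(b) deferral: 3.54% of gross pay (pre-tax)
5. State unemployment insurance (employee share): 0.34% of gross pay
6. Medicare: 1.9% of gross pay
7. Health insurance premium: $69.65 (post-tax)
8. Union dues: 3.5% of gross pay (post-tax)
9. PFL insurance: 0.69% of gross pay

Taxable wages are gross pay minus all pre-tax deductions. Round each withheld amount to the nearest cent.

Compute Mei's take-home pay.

$990.77

Employee pension contribution: $1,785.03 × 0.06 = $107.10
457(b) deferral: $1,785.03 × 0.0354 = $63.19
Pre-tax total = $107.10 + $63.19 = $170.29
Taxable wages = $1,785.03 − $170.29 = $1,614.74
State income tax: $1,614.74 × 0.0672 = $108.51
Federal tax withheld: $1,614.74 × 0.205 = $331.02
PFL insurance: $1,785.03 × 0.0069 = $12.32
State unemployment insurance (employee share): $1,785.03 × 0.0034 = $6.07
Medicare: $1,785.03 × 0.019 = $33.92
Health insurance premium: $69.65
Union dues: $1,785.03 × 0.035 = $62.48
Total deductions = $107.10 + $63.19 + $108.51 + $331.02 + $12.32 + $6.07 + $33.92 + $69.65 + $62.48 = $794.26
Net pay = $1,785.03 − $794.26 = $990.77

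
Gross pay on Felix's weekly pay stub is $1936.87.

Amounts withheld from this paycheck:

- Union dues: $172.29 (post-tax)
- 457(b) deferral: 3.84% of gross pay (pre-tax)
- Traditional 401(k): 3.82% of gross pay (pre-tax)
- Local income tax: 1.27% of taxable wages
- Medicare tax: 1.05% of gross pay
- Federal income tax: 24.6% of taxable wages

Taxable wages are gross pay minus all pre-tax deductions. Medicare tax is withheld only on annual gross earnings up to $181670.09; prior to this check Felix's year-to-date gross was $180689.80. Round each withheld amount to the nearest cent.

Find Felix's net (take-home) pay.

$1143.24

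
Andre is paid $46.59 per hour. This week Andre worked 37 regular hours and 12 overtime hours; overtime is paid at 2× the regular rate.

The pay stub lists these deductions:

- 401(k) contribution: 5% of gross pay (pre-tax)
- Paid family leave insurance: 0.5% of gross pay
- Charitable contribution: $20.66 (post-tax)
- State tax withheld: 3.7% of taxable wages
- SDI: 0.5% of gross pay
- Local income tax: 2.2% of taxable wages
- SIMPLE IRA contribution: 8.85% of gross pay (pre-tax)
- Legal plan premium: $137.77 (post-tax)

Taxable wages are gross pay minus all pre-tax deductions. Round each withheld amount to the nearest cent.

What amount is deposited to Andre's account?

$2,117.07

Regular pay: 37 × $46.59 = $1,723.83
Overtime pay: 12 × $46.59 × 2 = $1,118.16
Gross pay = $1,723.83 + $1,118.16 = $2,841.99
401(k) contribution: $2,841.99 × 0.05 = $142.10
SIMPLE IRA contribution: $2,841.99 × 0.0885 = $251.52
Pre-tax total = $142.10 + $251.52 = $393.62
Taxable wages = $2,841.99 − $393.62 = $2,448.37
State tax withheld: $2,448.37 × 0.037 = $90.59
Local income tax: $2,448.37 × 0.022 = $53.86
SDI: $2,841.99 × 0.005 = $14.21
Paid family leave insurance: $2,841.99 × 0.005 = $14.21
Charitable contribution: $20.66
Legal plan premium: $137.77
Total deductions = $142.10 + $251.52 + $90.59 + $53.86 + $14.21 + $14.21 + $20.66 + $137.77 = $724.92
Net pay = $2,841.99 − $724.92 = $2,117.07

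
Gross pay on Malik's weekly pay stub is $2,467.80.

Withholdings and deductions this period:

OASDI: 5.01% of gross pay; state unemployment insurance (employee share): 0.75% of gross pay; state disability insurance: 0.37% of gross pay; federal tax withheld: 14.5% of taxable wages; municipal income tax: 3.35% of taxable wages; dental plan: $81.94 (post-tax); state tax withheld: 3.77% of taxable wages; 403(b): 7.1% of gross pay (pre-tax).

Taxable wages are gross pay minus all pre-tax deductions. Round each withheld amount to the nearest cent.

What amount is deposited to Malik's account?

403(b): $2,467.80 × 0.071 = $175.21
Taxable wages = $2,467.80 − $175.21 = $2,292.59
Municipal income tax: $2,292.59 × 0.0335 = $76.80
State tax withheld: $2,292.59 × 0.0377 = $86.43
Federal tax withheld: $2,292.59 × 0.145 = $332.43
State unemployment insurance (employee share): $2,467.80 × 0.0075 = $18.51
State disability insurance: $2,467.80 × 0.0037 = $9.13
OASDI: $2,467.80 × 0.0501 = $123.64
Dental plan: $81.94
Total deductions = $175.21 + $76.80 + $86.43 + $332.43 + $18.51 + $9.13 + $123.64 + $81.94 = $904.09
Net pay = $2,467.80 − $904.09 = $1,563.71

$1,563.71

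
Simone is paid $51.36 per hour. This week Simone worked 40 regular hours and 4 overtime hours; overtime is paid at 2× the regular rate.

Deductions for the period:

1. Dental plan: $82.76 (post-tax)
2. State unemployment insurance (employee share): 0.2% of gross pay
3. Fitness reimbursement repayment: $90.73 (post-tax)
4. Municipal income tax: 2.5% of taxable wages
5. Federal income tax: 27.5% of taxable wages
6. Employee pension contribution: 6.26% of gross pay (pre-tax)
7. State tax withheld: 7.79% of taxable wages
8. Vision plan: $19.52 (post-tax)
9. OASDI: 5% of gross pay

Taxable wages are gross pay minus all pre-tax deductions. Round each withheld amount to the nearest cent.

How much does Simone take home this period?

$1,116.45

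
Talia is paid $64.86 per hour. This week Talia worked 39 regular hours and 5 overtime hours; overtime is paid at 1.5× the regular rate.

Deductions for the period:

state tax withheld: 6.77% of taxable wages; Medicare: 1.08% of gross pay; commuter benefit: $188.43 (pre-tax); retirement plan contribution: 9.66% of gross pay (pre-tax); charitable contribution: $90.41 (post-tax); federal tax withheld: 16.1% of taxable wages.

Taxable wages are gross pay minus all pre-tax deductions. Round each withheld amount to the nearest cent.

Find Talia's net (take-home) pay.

$1833.21

Regular pay: 39 × $64.86 = $2529.54
Overtime pay: 5 × $64.86 × 1.5 = $486.45
Gross pay = $2529.54 + $486.45 = $3015.99
Commuter benefit: $188.43
Retirement plan contribution: $3015.99 × 0.0966 = $291.34
Pre-tax total = $188.43 + $291.34 = $479.77
Taxable wages = $3015.99 − $479.77 = $2536.22
State tax withheld: $2536.22 × 0.0677 = $171.70
Federal tax withheld: $2536.22 × 0.161 = $408.33
Medicare: $3015.99 × 0.0108 = $32.57
Charitable contribution: $90.41
Total deductions = $188.43 + $291.34 + $171.70 + $408.33 + $32.57 + $90.41 = $1182.78
Net pay = $3015.99 − $1182.78 = $1833.21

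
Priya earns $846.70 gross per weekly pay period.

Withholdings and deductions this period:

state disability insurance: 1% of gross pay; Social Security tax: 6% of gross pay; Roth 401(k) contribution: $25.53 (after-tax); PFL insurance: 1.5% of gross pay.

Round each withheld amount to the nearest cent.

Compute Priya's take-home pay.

$749.20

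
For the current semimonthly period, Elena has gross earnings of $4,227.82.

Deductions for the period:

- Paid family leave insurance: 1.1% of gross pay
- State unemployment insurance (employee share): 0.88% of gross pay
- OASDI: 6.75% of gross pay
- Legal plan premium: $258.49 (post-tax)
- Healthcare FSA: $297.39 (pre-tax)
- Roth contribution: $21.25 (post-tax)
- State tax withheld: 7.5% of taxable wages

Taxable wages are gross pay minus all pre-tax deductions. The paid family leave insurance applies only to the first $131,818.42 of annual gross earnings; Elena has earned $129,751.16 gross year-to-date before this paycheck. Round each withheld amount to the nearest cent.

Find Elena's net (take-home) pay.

$3,010.59

Healthcare FSA: $297.39
Taxable wages = $4,227.82 − $297.39 = $3,930.43
State tax withheld: $3,930.43 × 0.075 = $294.78
Paid family leave insurance: only $131,818.42 − $129,751.16 = $2,067.26 of this check is subject → $2,067.26 × 0.011 = $22.74
OASDI: $4,227.82 × 0.0675 = $285.38
State unemployment insurance (employee share): $4,227.82 × 0.0088 = $37.20
Legal plan premium: $258.49
Roth contribution: $21.25
Total deductions = $297.39 + $294.78 + $22.74 + $285.38 + $37.20 + $258.49 + $21.25 = $1,217.23
Net pay = $4,227.82 − $1,217.23 = $3,010.59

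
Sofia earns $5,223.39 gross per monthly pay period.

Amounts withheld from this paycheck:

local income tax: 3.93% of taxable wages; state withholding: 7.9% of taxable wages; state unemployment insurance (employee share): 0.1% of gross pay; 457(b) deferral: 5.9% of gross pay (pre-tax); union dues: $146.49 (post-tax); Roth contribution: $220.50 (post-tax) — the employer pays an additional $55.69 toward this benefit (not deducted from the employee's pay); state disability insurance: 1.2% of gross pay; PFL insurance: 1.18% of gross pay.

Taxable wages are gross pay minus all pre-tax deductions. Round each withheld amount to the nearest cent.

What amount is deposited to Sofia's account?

$3,837.21

457(b) deferral: $5,223.39 × 0.059 = $308.18
Taxable wages = $5,223.39 − $308.18 = $4,915.21
Local income tax: $4,915.21 × 0.0393 = $193.17
State withholding: $4,915.21 × 0.079 = $388.30
State disability insurance: $5,223.39 × 0.012 = $62.68
PFL insurance: $5,223.39 × 0.0118 = $61.64
State unemployment insurance (employee share): $5,223.39 × 0.001 = $5.22
Roth contribution: $220.50
Union dues: $146.49
(Employer's $55.69 toward Roth contribution is not withheld from the employee.)
Total deductions = $308.18 + $193.17 + $388.30 + $62.68 + $61.64 + $5.22 + $220.50 + $146.49 = $1,386.18
Net pay = $5,223.39 − $1,386.18 = $3,837.21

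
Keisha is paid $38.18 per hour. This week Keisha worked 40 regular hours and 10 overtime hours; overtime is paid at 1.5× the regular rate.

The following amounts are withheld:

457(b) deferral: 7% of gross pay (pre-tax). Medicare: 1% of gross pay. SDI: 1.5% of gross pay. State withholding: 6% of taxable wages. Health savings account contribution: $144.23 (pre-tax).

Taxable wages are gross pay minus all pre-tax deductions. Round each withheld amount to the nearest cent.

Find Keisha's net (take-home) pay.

$1647.66

Regular pay: 40 × $38.18 = $1527.20
Overtime pay: 10 × $38.18 × 1.5 = $572.70
Gross pay = $1527.20 + $572.70 = $2099.90
Health savings account contribution: $144.23
457(b) deferral: $2099.90 × 0.07 = $146.99
Pre-tax total = $144.23 + $146.99 = $291.22
Taxable wages = $2099.90 − $291.22 = $1808.68
State withholding: $1808.68 × 0.06 = $108.52
SDI: $2099.90 × 0.015 = $31.50
Medicare: $2099.90 × 0.01 = $21.00
Total deductions = $144.23 + $146.99 + $108.52 + $31.50 + $21.00 = $452.24
Net pay = $2099.90 − $452.24 = $1647.66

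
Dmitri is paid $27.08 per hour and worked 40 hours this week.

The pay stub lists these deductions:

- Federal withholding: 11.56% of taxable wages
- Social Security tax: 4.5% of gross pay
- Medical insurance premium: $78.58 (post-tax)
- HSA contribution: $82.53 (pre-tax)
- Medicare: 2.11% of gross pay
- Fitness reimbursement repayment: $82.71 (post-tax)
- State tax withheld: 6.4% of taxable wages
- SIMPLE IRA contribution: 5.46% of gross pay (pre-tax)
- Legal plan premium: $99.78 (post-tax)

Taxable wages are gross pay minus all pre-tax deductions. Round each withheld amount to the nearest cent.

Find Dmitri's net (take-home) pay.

$439.76

Gross pay: 40 × $27.08 = $1,083.20
HSA contribution: $82.53
SIMPLE IRA contribution: $1,083.20 × 0.0546 = $59.14
Pre-tax total = $82.53 + $59.14 = $141.67
Taxable wages = $1,083.20 − $141.67 = $941.53
State tax withheld: $941.53 × 0.064 = $60.26
Federal withholding: $941.53 × 0.1156 = $108.84
Medicare: $1,083.20 × 0.0211 = $22.86
Social Security tax: $1,083.20 × 0.045 = $48.74
Medical insurance premium: $78.58
Fitness reimbursement repayment: $82.71
Legal plan premium: $99.78
Total deductions = $82.53 + $59.14 + $60.26 + $108.84 + $22.86 + $48.74 + $78.58 + $82.71 + $99.78 = $643.44
Net pay = $1,083.20 − $643.44 = $439.76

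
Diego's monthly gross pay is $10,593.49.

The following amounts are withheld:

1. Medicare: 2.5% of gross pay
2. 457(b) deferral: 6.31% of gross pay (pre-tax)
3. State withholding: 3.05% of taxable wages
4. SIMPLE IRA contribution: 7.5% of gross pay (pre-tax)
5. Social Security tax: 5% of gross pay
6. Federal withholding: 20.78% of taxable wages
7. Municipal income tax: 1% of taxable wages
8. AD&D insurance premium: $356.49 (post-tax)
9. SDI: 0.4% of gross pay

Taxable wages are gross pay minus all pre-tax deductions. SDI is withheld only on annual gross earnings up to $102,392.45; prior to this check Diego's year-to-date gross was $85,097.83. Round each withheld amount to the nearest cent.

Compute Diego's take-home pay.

$5,670.05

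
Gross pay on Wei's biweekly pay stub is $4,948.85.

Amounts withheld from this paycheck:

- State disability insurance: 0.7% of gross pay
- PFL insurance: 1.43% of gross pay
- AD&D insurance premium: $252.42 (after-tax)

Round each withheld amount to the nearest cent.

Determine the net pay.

$4,591.02

State disability insurance: $4,948.85 × 0.007 = $34.64
PFL insurance: $4,948.85 × 0.0143 = $70.77
AD&D insurance premium: $252.42
Total deductions = $34.64 + $70.77 + $252.42 = $357.83
Net pay = $4,948.85 − $357.83 = $4,591.02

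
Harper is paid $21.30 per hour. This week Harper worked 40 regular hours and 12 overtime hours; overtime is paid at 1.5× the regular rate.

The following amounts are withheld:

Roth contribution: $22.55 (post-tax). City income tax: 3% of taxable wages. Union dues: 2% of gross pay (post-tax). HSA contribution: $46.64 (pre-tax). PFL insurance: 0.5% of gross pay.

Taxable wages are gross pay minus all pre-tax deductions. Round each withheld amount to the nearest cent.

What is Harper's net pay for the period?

Regular pay: 40 × $21.30 = $852.00
Overtime pay: 12 × $21.30 × 1.5 = $383.40
Gross pay = $852.00 + $383.40 = $1,235.40
HSA contribution: $46.64
Taxable wages = $1,235.40 − $46.64 = $1,188.76
City income tax: $1,188.76 × 0.03 = $35.66
PFL insurance: $1,235.40 × 0.005 = $6.18
Union dues: $1,235.40 × 0.02 = $24.71
Roth contribution: $22.55
Total deductions = $46.64 + $35.66 + $6.18 + $24.71 + $22.55 = $135.74
Net pay = $1,235.40 − $135.74 = $1,099.66

$1,099.66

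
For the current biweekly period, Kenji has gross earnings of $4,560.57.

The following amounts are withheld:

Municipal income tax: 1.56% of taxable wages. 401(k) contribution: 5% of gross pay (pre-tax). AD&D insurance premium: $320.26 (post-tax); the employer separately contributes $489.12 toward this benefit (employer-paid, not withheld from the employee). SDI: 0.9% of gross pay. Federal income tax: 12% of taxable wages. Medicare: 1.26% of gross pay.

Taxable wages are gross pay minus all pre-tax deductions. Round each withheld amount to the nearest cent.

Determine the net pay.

$3,326.28

401(k) contribution: $4,560.57 × 0.05 = $228.03
Taxable wages = $4,560.57 − $228.03 = $4,332.54
Federal income tax: $4,332.54 × 0.12 = $519.90
Municipal income tax: $4,332.54 × 0.0156 = $67.59
SDI: $4,560.57 × 0.009 = $41.05
Medicare: $4,560.57 × 0.0126 = $57.46
AD&D insurance premium: $320.26
(Employer's $489.12 toward AD&D insurance premium is not withheld from the employee.)
Total deductions = $228.03 + $519.90 + $67.59 + $41.05 + $57.46 + $320.26 = $1,234.29
Net pay = $4,560.57 − $1,234.29 = $3,326.28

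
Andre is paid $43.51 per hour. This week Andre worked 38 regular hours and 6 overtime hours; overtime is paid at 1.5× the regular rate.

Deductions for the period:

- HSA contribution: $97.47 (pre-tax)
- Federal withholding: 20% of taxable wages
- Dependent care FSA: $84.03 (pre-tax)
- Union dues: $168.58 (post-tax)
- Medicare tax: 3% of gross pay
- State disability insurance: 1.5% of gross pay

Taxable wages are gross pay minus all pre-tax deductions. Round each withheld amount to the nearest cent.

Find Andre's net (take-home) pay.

$1230.18

Regular pay: 38 × $43.51 = $1653.38
Overtime pay: 6 × $43.51 × 1.5 = $391.59
Gross pay = $1653.38 + $391.59 = $2044.97
HSA contribution: $97.47
Dependent care FSA: $84.03
Pre-tax total = $97.47 + $84.03 = $181.50
Taxable wages = $2044.97 − $181.50 = $1863.47
Federal withholding: $1863.47 × 0.2 = $372.69
Medicare tax: $2044.97 × 0.03 = $61.35
State disability insurance: $2044.97 × 0.015 = $30.67
Union dues: $168.58
Total deductions = $97.47 + $84.03 + $372.69 + $61.35 + $30.67 + $168.58 = $814.79
Net pay = $2044.97 − $814.79 = $1230.18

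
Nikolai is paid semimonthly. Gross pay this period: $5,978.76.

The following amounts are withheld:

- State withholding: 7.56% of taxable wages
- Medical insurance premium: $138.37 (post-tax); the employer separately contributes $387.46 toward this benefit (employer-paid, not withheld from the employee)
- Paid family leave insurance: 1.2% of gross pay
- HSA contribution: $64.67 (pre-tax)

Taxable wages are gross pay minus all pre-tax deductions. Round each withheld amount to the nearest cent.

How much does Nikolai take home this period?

$5,256.86

HSA contribution: $64.67
Taxable wages = $5,978.76 − $64.67 = $5,914.09
State withholding: $5,914.09 × 0.0756 = $447.11
Paid family leave insurance: $5,978.76 × 0.012 = $71.75
Medical insurance premium: $138.37
(Employer's $387.46 toward medical insurance premium is not withheld from the employee.)
Total deductions = $64.67 + $447.11 + $71.75 + $138.37 = $721.90
Net pay = $5,978.76 − $721.90 = $5,256.86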